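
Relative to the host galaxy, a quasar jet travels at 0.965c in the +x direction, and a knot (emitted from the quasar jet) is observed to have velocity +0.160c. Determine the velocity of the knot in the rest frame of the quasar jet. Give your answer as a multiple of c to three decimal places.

-0.952c

Invert the composition law: u' = (u − v)/(1 − uv/c²).
u' = (0.160 − 0.965) / (1 − (0.160)(0.965)) = -0.8050/0.8456 = -0.9520.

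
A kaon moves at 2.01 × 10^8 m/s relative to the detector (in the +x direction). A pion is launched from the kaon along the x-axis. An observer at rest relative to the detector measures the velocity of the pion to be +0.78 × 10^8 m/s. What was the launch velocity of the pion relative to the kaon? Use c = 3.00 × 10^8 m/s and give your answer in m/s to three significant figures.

v = 0.670c, u = 0.260c.
Invert the composition law: u' = (u − v)/(1 − uv/c²).
u' = (0.260 − 0.670) / (1 − (0.260)(0.670)) = -0.4100/0.8258 = -0.4965.
u' = -0.4965 × 3.00 × 10^8 m/s.

-1.49 × 10^8 m/s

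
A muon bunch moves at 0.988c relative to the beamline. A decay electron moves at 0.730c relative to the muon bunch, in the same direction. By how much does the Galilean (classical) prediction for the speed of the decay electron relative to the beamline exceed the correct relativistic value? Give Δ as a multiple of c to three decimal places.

Δ = 0.720c

Galilean: u_cl = 0.730 + 0.988 = 1.7180.
Relativistic: u_rel = (0.730 + 0.988) / (1 + 0.730·0.988) = 1.7180/1.7212 = 0.9981.
Δ = 1.7180 − 0.9981 = 0.7199.
(The classical prediction exceeds c; the relativistic result does not.)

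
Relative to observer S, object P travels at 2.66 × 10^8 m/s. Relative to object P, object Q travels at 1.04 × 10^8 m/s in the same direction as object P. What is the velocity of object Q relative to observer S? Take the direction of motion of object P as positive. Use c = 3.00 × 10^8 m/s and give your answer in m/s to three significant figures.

In units of c (dividing by 3.00 × 10^8 m/s): v = 0.887, u' = 0.347.
u = (u' + v)/(1 + u'v/c²):
u = (0.347 + 0.887) / (1 + 0.347·0.887) = 1.2333/1.3074 = 0.9434
Converting back: u = 0.9434 × 3.00 × 10^8 m/s.

2.83 × 10^8 m/s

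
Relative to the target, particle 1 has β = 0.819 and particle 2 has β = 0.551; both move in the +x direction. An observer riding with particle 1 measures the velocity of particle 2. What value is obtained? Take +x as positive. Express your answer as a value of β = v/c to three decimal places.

β = -0.488

β_A = 0.819, β_B = 0.551.
Transform to A's frame with the inverse velocity-addition law: u' = (u − v)/(1 − uv/c²), taking u = β_B and v = β_A.
u' = (0.551 − 0.819) / (1 − (0.819)(0.551)) = -0.2680/0.5487 = -0.4884.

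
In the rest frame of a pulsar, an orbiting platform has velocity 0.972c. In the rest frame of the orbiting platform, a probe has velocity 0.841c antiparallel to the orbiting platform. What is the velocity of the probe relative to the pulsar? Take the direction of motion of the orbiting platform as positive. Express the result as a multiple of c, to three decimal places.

+0.718c

With v = 0.972 and u' = -0.841 (in units of c),
u = (u' + v)/(1 + u'v/c²):
u = (-0.841 + 0.972) / (1 + (-0.841)·0.972) = 0.1310/0.1825 = 0.7176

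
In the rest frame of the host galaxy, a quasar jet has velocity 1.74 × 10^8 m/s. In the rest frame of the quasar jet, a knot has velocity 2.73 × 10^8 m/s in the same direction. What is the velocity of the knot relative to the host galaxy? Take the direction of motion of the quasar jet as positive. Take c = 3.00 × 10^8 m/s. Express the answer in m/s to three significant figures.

In units of c (dividing by 3.00 × 10^8 m/s): v = 0.580, u' = 0.910.
u = (u' + v)/(1 + u'v/c²):
u = (0.910 + 0.580) / (1 + 0.910·0.580) = 1.4900/1.5278 = 0.9753
Converting back: u = 0.9753 × 3.00 × 10^8 m/s.

2.93 × 10^8 m/s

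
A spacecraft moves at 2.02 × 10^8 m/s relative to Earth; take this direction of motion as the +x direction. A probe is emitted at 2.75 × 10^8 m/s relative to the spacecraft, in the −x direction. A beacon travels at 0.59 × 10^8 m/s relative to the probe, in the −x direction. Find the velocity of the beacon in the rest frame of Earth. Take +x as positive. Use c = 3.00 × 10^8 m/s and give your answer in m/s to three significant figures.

Apply u = (u' + v)/(1 + u'v/c²) successively, working outward toward Earth.
(Dividing each given speed by c = 3.00 × 10^8 m/s to work in units of c.)
Start: velocity of the spacecraft relative to Earth = 0.6733c.
Compose with the probe (u' = -0.917 in the spacecraft frame): u_1 = (-0.917 + 0.673) / (1 + (-0.917)·0.673) = -0.2433/0.3828 = -0.6357.
Compose with the beacon (u' = -0.197 in the probe frame): u_2 = (-0.197 + (-0.636)) / (1 + (-0.197)·(-0.636)) = -0.8324/1.1250 = -0.7399.
So u = -0.7399 × 3.00 × 10^8 m/s.

-2.22 × 10^8 m/s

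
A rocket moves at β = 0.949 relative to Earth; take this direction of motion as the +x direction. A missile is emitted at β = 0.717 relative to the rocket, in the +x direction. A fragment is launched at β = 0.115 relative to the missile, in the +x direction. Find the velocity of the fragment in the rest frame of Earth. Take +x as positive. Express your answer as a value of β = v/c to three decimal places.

Apply u = (u' + v)/(1 + u'v/c²) successively, working outward toward Earth.
Start: velocity of the rocket relative to Earth = 0.9490c.
Compose with the missile (u' = 0.717 in the rocket frame): u_1 = (0.717 + 0.949) / (1 + 0.717·0.949) = 1.6660/1.6804 = 0.9914.
Compose with the fragment (u' = 0.115 in the missile frame): u_2 = (0.115 + 0.991) / (1 + 0.115·0.991) = 1.1064/1.1140 = 0.9932.

β = 0.993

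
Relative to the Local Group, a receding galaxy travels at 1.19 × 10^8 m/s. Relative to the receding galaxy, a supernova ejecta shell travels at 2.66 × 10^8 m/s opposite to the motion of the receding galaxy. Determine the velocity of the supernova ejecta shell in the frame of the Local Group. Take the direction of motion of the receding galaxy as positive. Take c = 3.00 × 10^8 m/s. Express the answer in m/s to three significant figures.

-2.27 × 10^8 m/s

In units of c (dividing by 3.00 × 10^8 m/s): v = 0.397, u' = -0.887.
u = (u' + v)/(1 + u'v/c²):
u = (-0.887 + 0.397) / (1 + (-0.887)·0.397) = -0.4900/0.6483 = -0.7558
Converting back: u = -0.7558 × 3.00 × 10^8 m/s.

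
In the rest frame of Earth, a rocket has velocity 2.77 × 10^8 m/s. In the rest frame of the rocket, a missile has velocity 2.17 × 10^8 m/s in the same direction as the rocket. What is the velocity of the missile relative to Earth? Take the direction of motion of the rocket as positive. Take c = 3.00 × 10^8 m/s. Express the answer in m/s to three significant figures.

In units of c (dividing by 3.00 × 10^8 m/s): v = 0.923, u' = 0.723.
u = (u' + v)/(1 + u'v/c²):
u = (0.723 + 0.923) / (1 + 0.723·0.923) = 1.6467/1.6679 = 0.9873
(Galilean addition would give +1.647c, exceeding c.)
Converting back: u = 0.9873 × 3.00 × 10^8 m/s.

2.96 × 10^8 m/s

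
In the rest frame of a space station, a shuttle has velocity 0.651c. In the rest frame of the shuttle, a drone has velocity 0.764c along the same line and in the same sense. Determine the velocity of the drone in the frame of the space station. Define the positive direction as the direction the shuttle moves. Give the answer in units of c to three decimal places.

With v = 0.651 and u' = 0.764 (in units of c),
u = (u' + v)/(1 + u'v/c²):
u = (0.764 + 0.651) / (1 + 0.764·0.651) = 1.4150/1.4974 = 0.9450
(Galilean addition would give +1.415c, exceeding c.)

0.945c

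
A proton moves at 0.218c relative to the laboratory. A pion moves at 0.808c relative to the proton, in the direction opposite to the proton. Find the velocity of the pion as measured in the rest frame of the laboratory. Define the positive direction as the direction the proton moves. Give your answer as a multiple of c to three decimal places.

-0.716c

With v = 0.218 and u' = -0.808 (in units of c),
u = (u' + v)/(1 + u'v/c²):
u = (-0.808 + 0.218) / (1 + (-0.808)·0.218) = -0.5900/0.8239 = -0.7161
(Galilean addition would give -0.590c.)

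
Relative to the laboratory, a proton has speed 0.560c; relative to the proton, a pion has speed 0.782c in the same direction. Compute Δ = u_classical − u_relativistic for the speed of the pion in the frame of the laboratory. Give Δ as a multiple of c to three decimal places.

Δ = 0.409c

Galilean: u_cl = 0.782 + 0.560 = 1.3420.
Relativistic: u_rel = (0.782 + 0.560) / (1 + 0.782·0.560) = 1.3420/1.4379 = 0.9333.
Δ = 1.3420 − 0.9333 = 0.4087.
(The classical prediction exceeds c; the relativistic result does not.)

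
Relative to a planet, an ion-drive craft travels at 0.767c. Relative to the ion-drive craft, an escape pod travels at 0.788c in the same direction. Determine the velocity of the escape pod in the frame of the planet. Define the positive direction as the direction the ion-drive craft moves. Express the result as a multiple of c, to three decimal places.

0.969c

With v = 0.767 and u' = 0.788 (in units of c),
u = (u' + v)/(1 + u'v/c²):
u = (0.788 + 0.767) / (1 + 0.788·0.767) = 1.5550/1.6044 = 0.9692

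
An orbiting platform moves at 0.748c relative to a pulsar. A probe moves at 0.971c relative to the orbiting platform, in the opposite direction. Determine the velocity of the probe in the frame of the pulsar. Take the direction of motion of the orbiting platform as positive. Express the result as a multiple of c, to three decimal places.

-0.815c

With v = 0.748 and u' = -0.971 (in units of c),
u = (u' + v)/(1 + u'v/c²):
u = (-0.971 + 0.748) / (1 + (-0.971)·0.748) = -0.2230/0.2737 = -0.8148
(Galilean addition would give -0.223c.)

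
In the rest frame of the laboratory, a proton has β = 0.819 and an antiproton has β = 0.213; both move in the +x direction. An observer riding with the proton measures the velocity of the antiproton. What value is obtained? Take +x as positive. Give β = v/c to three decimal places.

β = -0.734

β_A = 0.819, β_B = 0.213.
Transform to A's frame with the inverse velocity-addition law: u' = (u − v)/(1 − uv/c²), taking u = β_B and v = β_A.
u' = (0.213 − 0.819) / (1 − (0.819)(0.213)) = -0.6060/0.8256 = -0.7341.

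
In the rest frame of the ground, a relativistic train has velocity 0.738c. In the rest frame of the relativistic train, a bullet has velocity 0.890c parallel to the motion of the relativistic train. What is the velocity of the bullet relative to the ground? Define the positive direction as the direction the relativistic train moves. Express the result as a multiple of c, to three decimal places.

0.983c

With v = 0.738 and u' = 0.890 (in units of c),
u = (u' + v)/(1 + u'v/c²):
u = (0.890 + 0.738) / (1 + 0.890·0.738) = 1.6280/1.6568 = 0.9826
(Galilean addition would give +1.628c, exceeding c.)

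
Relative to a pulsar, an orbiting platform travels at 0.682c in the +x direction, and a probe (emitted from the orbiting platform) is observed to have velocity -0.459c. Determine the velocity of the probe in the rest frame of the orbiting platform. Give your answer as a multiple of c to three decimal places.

Invert the composition law: u' = (u − v)/(1 − uv/c²).
u' = (-0.459 − 0.682) / (1 − (-0.459)(0.682)) = -1.1410/1.3130 = -0.8690.

-0.869c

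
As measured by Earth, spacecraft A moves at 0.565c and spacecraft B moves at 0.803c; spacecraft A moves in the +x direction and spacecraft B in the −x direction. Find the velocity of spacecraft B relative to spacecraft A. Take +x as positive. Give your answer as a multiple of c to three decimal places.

-0.941c

β_A = 0.565, β_B = -0.803.
Transform to A's frame with the inverse velocity-addition law: u' = (u − v)/(1 − uv/c²), taking u = β_B and v = β_A.
u' = (-0.803 − 0.565) / (1 − (0.565)(-0.803)) = -1.3680/1.4537 = -0.9411.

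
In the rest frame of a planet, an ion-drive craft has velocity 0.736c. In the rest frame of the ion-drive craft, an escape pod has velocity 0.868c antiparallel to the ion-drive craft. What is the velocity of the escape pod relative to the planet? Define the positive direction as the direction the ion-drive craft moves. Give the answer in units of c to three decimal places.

-0.365c

With v = 0.736 and u' = -0.868 (in units of c),
u = (u' + v)/(1 + u'v/c²):
u = (-0.868 + 0.736) / (1 + (-0.868)·0.736) = -0.1320/0.3612 = -0.3655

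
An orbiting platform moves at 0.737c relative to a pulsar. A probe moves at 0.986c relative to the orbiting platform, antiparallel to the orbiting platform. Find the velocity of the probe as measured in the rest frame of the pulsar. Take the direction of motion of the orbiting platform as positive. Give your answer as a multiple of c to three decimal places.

-0.911c

With v = 0.737 and u' = -0.986 (in units of c),
u = (u' + v)/(1 + u'v/c²):
u = (-0.986 + 0.737) / (1 + (-0.986)·0.737) = -0.2490/0.2733 = -0.9110
(Galilean addition would give -0.249c.)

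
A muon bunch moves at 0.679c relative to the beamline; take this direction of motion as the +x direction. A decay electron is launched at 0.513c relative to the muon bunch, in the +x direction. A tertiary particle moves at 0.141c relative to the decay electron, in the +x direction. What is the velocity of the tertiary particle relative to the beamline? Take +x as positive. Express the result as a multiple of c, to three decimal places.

0.911c

Apply u = (u' + v)/(1 + u'v/c²) successively, working outward toward the beamline.
Start: velocity of the muon bunch relative to the beamline = 0.6790c.
Compose with the decay electron (u' = 0.513 in the muon bunch frame): u_1 = (0.513 + 0.679) / (1 + 0.513·0.679) = 1.1920/1.3483 = 0.8841.
Compose with the tertiary particle (u' = 0.141 in the decay electron frame): u_2 = (0.141 + 0.884) / (1 + 0.141·0.884) = 1.0251/1.1247 = 0.9114.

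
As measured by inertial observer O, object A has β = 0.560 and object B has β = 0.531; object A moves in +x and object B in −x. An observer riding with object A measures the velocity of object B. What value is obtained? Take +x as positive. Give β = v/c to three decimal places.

β_A = 0.560, β_B = -0.531.
Transform to A's frame with the inverse velocity-addition law: u' = (u − v)/(1 − uv/c²), taking u = β_B and v = β_A.
u' = (-0.531 − 0.560) / (1 − (0.560)(-0.531)) = -1.0910/1.2974 = -0.8409.

β = -0.841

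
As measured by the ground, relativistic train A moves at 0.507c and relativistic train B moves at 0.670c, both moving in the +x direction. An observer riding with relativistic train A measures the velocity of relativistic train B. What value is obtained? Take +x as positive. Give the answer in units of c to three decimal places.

β_A = 0.507, β_B = 0.670.
Transform to A's frame with the inverse velocity-addition law: u' = (u − v)/(1 − uv/c²), taking u = β_B and v = β_A.
u' = (0.670 − 0.507) / (1 − (0.507)(0.670)) = 0.1630/0.6603 = 0.2469.

+0.247c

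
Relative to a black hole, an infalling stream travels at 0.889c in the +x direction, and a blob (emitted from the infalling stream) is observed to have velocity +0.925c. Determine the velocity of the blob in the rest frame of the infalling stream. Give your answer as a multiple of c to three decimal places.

Invert the composition law: u' = (u − v)/(1 − uv/c²).
u' = (0.925 − 0.889) / (1 − (0.925)(0.889)) = 0.0360/0.1777 = 0.2026.

+0.203c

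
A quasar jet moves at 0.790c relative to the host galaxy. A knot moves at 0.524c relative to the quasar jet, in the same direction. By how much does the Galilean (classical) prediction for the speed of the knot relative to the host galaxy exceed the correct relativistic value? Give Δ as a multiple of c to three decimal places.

Galilean: u_cl = 0.524 + 0.790 = 1.3140.
Relativistic: u_rel = (0.524 + 0.790) / (1 + 0.524·0.790) = 1.3140/1.4140 = 0.9293.
Δ = 1.3140 − 0.9293 = 0.3847.
(The classical prediction exceeds c; the relativistic result does not.)

Δ = 0.385c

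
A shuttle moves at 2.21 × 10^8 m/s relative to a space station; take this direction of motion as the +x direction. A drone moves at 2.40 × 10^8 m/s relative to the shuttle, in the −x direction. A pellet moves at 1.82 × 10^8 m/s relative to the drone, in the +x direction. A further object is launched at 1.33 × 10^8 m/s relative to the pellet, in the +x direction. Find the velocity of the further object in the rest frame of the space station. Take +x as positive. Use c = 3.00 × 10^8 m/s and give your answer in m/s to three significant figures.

Apply u = (u' + v)/(1 + u'v/c²) successively, working outward toward the space station.
(Dividing each given speed by c = 3.00 × 10^8 m/s to work in units of c.)
Start: velocity of the shuttle relative to the space station = 0.7367c.
Compose with the drone (u' = -0.800 in the shuttle frame): u_1 = (-0.800 + 0.737) / (1 + (-0.800)·0.737) = -0.0633/0.4107 = -0.1542.
Compose with the pellet (u' = 0.607 in the drone frame): u_2 = (0.607 + (-0.154)) / (1 + 0.607·(-0.154)) = 0.4524/0.9064 = 0.4991.
Compose with the further object (u' = 0.443 in the pellet frame): u_3 = (0.443 + 0.499) / (1 + 0.443·0.499) = 0.9425/1.2213 = 0.7717.
So u = 0.7717 × 3.00 × 10^8 m/s.

+2.32 × 10^8 m/s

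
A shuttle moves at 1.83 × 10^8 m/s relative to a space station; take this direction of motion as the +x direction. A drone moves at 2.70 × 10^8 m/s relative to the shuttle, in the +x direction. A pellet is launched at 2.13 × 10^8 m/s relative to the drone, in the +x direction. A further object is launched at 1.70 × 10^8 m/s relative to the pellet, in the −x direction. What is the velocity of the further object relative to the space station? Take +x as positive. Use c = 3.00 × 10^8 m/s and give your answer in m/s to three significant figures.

Apply u = (u' + v)/(1 + u'v/c²) successively, working outward toward the space station.
(Dividing each given speed by c = 3.00 × 10^8 m/s to work in units of c.)
Start: velocity of the shuttle relative to the space station = 0.6100c.
Compose with the drone (u' = 0.900 in the shuttle frame): u_1 = (0.900 + 0.610) / (1 + 0.900·0.610) = 1.5100/1.5490 = 0.9748.
Compose with the pellet (u' = 0.710 in the drone frame): u_2 = (0.710 + 0.975) / (1 + 0.710·0.975) = 1.6848/1.6921 = 0.9957.
Compose with the further object (u' = -0.567 in the pellet frame): u_3 = (-0.567 + 0.996) / (1 + (-0.567)·0.996) = 0.4290/0.4358 = 0.9845.
So u = 0.9845 × 3.00 × 10^8 m/s.

+2.95 × 10^8 m/s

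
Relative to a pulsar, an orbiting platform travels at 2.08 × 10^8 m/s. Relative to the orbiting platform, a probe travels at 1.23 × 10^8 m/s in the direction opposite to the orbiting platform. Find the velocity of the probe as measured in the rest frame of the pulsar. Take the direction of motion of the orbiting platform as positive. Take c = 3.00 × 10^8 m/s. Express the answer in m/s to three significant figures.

+1.19 × 10^8 m/s

In units of c (dividing by 3.00 × 10^8 m/s): v = 0.693, u' = -0.410.
u = (u' + v)/(1 + u'v/c²):
u = (-0.410 + 0.693) / (1 + (-0.410)·0.693) = 0.2833/0.7157 = 0.3959
(Galilean addition would give +0.283c.)
Converting back: u = 0.3959 × 3.00 × 10^8 m/s.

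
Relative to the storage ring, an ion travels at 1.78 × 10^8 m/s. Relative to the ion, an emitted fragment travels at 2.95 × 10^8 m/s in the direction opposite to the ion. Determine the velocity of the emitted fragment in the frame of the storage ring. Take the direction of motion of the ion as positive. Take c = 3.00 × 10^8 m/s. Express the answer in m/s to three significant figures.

-2.81 × 10^8 m/s

In units of c (dividing by 3.00 × 10^8 m/s): v = 0.593, u' = -0.983.
u = (u' + v)/(1 + u'v/c²):
u = (-0.983 + 0.593) / (1 + (-0.983)·0.593) = -0.3900/0.4166 = -0.9362
Converting back: u = -0.9362 × 3.00 × 10^8 m/s.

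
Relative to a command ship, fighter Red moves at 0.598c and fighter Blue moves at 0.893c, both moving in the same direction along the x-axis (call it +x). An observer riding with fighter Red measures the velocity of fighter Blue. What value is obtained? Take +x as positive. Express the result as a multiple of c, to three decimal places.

β_A = 0.598, β_B = 0.893.
Transform to A's frame with the inverse velocity-addition law: u' = (u − v)/(1 − uv/c²), taking u = β_B and v = β_A.
u' = (0.893 − 0.598) / (1 − (0.598)(0.893)) = 0.2950/0.4660 = 0.6331.

+0.633c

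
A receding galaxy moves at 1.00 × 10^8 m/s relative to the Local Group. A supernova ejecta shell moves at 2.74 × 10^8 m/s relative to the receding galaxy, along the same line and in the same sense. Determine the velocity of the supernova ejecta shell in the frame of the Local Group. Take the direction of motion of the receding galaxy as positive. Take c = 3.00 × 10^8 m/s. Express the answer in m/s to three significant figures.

In units of c (dividing by 3.00 × 10^8 m/s): v = 0.333, u' = 0.913.
u = (u' + v)/(1 + u'v/c²):
u = (0.913 + 0.333) / (1 + 0.913·0.333) = 1.2467/1.3044 = 0.9557
(Galilean addition would give +1.247c, exceeding c.)
Converting back: u = 0.9557 × 3.00 × 10^8 m/s.

2.87 × 10^8 m/s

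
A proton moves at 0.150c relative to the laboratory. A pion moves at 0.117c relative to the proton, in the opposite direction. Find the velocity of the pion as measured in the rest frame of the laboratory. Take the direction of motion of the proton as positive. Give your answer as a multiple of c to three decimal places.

+0.034c

With v = 0.150 and u' = -0.117 (in units of c),
u = (u' + v)/(1 + u'v/c²):
u = (-0.117 + 0.150) / (1 + (-0.117)·0.150) = 0.0330/0.9825 = 0.0336
(Galilean addition would give +0.033c.)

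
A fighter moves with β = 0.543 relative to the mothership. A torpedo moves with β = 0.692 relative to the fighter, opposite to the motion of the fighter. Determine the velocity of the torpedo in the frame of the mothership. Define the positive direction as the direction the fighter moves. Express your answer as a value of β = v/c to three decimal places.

With v = 0.543 and u' = -0.692 (in units of c),
u = (u' + v)/(1 + u'v/c²):
u = (-0.692 + 0.543) / (1 + (-0.692)·0.543) = -0.1490/0.6242 = -0.2387

β = -0.239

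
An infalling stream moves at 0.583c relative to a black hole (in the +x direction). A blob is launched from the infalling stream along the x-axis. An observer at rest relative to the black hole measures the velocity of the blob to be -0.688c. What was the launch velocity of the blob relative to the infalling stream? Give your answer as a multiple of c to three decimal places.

Invert the composition law: u' = (u − v)/(1 − uv/c²).
u' = (-0.688 − 0.583) / (1 − (-0.688)(0.583)) = -1.2710/1.4011 = -0.9071.

-0.907c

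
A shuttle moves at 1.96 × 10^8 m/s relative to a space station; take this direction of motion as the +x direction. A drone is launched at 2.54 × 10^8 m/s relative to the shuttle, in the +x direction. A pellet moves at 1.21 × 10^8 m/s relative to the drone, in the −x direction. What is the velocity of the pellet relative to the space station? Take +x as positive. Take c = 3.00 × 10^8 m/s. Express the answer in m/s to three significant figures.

Apply u = (u' + v)/(1 + u'v/c²) successively, working outward toward the space station.
(Dividing each given speed by c = 3.00 × 10^8 m/s to work in units of c.)
Start: velocity of the shuttle relative to the space station = 0.6533c.
Compose with the drone (u' = 0.847 in the shuttle frame): u_1 = (0.847 + 0.653) / (1 + 0.847·0.653) = 1.5000/1.5532 = 0.9658.
Compose with the pellet (u' = -0.403 in the drone frame): u_2 = (-0.403 + 0.966) / (1 + (-0.403)·0.966) = 0.5624/0.6105 = 0.9213.
So u = 0.9213 × 3.00 × 10^8 m/s.

+2.76 × 10^8 m/s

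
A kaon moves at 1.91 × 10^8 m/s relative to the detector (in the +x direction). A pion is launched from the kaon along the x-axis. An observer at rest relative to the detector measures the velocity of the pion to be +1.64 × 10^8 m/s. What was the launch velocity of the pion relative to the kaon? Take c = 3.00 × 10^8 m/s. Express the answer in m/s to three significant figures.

-4.14 × 10^7 m/s

v = 0.637c, u = 0.547c.
Invert the composition law: u' = (u − v)/(1 − uv/c²).
u' = (0.547 − 0.637) / (1 − (0.547)(0.637)) = -0.0900/0.6520 = -0.1380.
u' = -0.1380 × 3.00 × 10^8 m/s.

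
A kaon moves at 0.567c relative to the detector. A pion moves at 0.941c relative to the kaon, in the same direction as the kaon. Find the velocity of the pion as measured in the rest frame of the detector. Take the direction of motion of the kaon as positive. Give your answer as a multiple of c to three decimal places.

With v = 0.567 and u' = 0.941 (in units of c),
u = (u' + v)/(1 + u'v/c²):
u = (0.941 + 0.567) / (1 + 0.941·0.567) = 1.5080/1.5335 = 0.9833
(Galilean addition would give +1.508c, exceeding c.)

0.983c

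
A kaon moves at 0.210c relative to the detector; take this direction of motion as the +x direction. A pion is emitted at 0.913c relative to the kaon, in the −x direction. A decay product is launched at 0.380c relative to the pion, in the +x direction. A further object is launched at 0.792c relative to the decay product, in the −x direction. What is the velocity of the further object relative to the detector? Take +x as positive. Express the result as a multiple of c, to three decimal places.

Apply u = (u' + v)/(1 + u'v/c²) successively, working outward toward the detector.
Start: velocity of the kaon relative to the detector = 0.2100c.
Compose with the pion (u' = -0.913 in the kaon frame): u_1 = (-0.913 + 0.210) / (1 + (-0.913)·0.210) = -0.7030/0.8083 = -0.8698.
Compose with the decay product (u' = 0.380 in the pion frame): u_2 = (0.380 + (-0.870)) / (1 + 0.380·(-0.870)) = -0.4898/0.6695 = -0.7315.
Compose with the further object (u' = -0.792 in the decay product frame): u_3 = (-0.792 + (-0.732)) / (1 + (-0.792)·(-0.732)) = -1.5235/1.5794 = -0.9646.

-0.965c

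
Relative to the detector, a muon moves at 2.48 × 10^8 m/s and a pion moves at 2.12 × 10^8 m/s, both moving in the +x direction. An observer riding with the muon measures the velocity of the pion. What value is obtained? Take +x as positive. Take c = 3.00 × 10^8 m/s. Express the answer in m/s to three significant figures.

β_A = 0.827, β_B = 0.707 (dividing each by c = 3.00 × 10^8 m/s).
Transform to A's frame with the inverse velocity-addition law: u' = (u − v)/(1 − uv/c²), taking u = β_B and v = β_A.
u' = (0.707 − 0.827) / (1 − (0.827)(0.707)) = -0.1200/0.4158 = -0.2886.
u' = -0.2886 × 3.00 × 10^8 m/s.

-8.66 × 10^7 m/s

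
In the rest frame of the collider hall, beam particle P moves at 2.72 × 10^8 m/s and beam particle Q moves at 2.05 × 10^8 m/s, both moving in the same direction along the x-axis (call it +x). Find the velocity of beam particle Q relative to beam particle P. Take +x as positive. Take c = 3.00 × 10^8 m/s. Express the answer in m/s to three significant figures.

-1.76 × 10^8 m/s

β_A = 0.907, β_B = 0.683 (dividing each by c = 3.00 × 10^8 m/s).
Transform to A's frame with the inverse velocity-addition law: u' = (u − v)/(1 − uv/c²), taking u = β_B and v = β_A.
u' = (0.683 − 0.907) / (1 − (0.907)(0.683)) = -0.2233/0.3804 = -0.5870.
u' = -0.5870 × 3.00 × 10^8 m/s.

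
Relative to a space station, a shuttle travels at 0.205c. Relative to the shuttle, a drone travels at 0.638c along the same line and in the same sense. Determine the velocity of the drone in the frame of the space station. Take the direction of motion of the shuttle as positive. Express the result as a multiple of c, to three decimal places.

0.745c

With v = 0.205 and u' = 0.638 (in units of c),
u = (u' + v)/(1 + u'v/c²):
u = (0.638 + 0.205) / (1 + 0.638·0.205) = 0.8430/1.1308 = 0.7455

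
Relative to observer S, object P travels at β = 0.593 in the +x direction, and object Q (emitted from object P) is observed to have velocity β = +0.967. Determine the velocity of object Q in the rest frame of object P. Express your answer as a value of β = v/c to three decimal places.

Invert the composition law: u' = (u − v)/(1 − uv/c²).
u' = (0.967 − 0.593) / (1 − (0.967)(0.593)) = 0.3740/0.4266 = 0.8768.

β = +0.877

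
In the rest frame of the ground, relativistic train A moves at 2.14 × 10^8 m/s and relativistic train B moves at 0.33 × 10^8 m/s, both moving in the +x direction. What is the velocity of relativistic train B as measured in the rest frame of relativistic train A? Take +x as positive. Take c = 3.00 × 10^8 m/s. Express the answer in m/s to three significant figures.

-1.96 × 10^8 m/s

β_A = 0.713, β_B = 0.110 (dividing each by c = 3.00 × 10^8 m/s).
Transform to A's frame with the inverse velocity-addition law: u' = (u − v)/(1 − uv/c²), taking u = β_B and v = β_A.
u' = (0.110 − 0.713) / (1 − (0.713)(0.110)) = -0.6033/0.9215 = -0.6547.
u' = -0.6547 × 3.00 × 10^8 m/s.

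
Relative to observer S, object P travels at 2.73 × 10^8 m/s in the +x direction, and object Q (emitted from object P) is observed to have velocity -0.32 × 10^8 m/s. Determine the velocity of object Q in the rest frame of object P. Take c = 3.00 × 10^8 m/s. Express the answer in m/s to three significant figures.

-2.78 × 10^8 m/s

v = 0.910c, u = -0.107c.
Invert the composition law: u' = (u − v)/(1 − uv/c²).
u' = (-0.107 − 0.910) / (1 − (-0.107)(0.910)) = -1.0167/1.0971 = -0.9267.
u' = -0.9267 × 3.00 × 10^8 m/s.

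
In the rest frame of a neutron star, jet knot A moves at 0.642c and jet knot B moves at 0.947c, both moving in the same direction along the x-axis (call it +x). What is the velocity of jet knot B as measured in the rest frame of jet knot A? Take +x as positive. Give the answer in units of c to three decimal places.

β_A = 0.642, β_B = 0.947.
Transform to A's frame with the inverse velocity-addition law: u' = (u − v)/(1 − uv/c²), taking u = β_B and v = β_A.
u' = (0.947 − 0.642) / (1 − (0.642)(0.947)) = 0.3050/0.3920 = 0.7780.

+0.778c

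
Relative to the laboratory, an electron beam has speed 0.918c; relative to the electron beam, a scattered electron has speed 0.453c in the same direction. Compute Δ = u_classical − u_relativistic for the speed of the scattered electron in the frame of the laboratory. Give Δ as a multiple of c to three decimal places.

Δ = 0.403c

Galilean: u_cl = 0.453 + 0.918 = 1.3710.
Relativistic: u_rel = (0.453 + 0.918) / (1 + 0.453·0.918) = 1.3710/1.4159 = 0.9683.
Δ = 1.3710 − 0.9683 = 0.4027.
(The classical prediction exceeds c; the relativistic result does not.)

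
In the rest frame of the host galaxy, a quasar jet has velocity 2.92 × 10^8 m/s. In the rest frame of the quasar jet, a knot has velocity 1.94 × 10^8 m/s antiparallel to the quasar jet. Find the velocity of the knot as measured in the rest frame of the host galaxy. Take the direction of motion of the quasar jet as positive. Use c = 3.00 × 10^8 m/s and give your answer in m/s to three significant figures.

In units of c (dividing by 3.00 × 10^8 m/s): v = 0.973, u' = -0.647.
u = (u' + v)/(1 + u'v/c²):
u = (-0.647 + 0.973) / (1 + (-0.647)·0.973) = 0.3267/0.3706 = 0.8815
(Galilean addition would give +0.327c.)
Converting back: u = 0.8815 × 3.00 × 10^8 m/s.

+2.64 × 10^8 m/s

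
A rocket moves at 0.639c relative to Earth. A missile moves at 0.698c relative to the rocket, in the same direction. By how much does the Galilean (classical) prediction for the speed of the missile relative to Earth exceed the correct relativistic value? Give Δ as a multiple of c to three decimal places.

Δ = 0.412c

Galilean: u_cl = 0.698 + 0.639 = 1.3370.
Relativistic: u_rel = (0.698 + 0.639) / (1 + 0.698·0.639) = 1.3370/1.4460 = 0.9246.
Δ = 1.3370 − 0.9246 = 0.4124.
(The classical prediction exceeds c; the relativistic result does not.)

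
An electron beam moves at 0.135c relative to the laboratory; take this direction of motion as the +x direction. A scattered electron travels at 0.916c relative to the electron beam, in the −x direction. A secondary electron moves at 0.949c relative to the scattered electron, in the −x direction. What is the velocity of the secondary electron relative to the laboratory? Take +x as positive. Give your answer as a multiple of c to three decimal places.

Apply u = (u' + v)/(1 + u'v/c²) successively, working outward toward the laboratory.
Start: velocity of the electron beam relative to the laboratory = 0.1350c.
Compose with the scattered electron (u' = -0.916 in the electron beam frame): u_1 = (-0.916 + 0.135) / (1 + (-0.916)·0.135) = -0.7810/0.8763 = -0.8912.
Compose with the secondary electron (u' = -0.949 in the scattered electron frame): u_2 = (-0.949 + (-0.891)) / (1 + (-0.949)·(-0.891)) = -1.8402/1.8458 = -0.9970.

-0.997c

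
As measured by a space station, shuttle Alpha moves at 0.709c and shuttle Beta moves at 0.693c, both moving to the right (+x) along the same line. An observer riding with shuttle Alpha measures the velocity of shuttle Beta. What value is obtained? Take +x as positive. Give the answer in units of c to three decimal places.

β_A = 0.709, β_B = 0.693.
Transform to A's frame with the inverse velocity-addition law: u' = (u − v)/(1 − uv/c²), taking u = β_B and v = β_A.
u' = (0.693 − 0.709) / (1 − (0.709)(0.693)) = -0.0160/0.5087 = -0.0315.

-0.031c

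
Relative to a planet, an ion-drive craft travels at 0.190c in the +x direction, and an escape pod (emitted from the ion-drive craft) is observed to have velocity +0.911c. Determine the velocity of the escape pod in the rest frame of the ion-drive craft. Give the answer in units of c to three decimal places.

Invert the composition law: u' = (u − v)/(1 − uv/c²).
u' = (0.911 − 0.190) / (1 − (0.911)(0.190)) = 0.7210/0.8269 = 0.8719.

+0.872c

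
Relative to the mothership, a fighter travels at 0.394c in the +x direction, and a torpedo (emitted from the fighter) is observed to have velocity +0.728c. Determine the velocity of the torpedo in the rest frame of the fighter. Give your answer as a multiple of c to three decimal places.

Invert the composition law: u' = (u − v)/(1 − uv/c²).
u' = (0.728 − 0.394) / (1 − (0.728)(0.394)) = 0.3340/0.7132 = 0.4683.

+0.468c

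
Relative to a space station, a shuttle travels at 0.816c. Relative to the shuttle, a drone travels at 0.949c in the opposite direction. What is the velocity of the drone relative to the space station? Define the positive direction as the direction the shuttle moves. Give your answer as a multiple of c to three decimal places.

-0.589c

With v = 0.816 and u' = -0.949 (in units of c),
u = (u' + v)/(1 + u'v/c²):
u = (-0.949 + 0.816) / (1 + (-0.949)·0.816) = -0.1330/0.2256 = -0.5895
(Galilean addition would give -0.133c.)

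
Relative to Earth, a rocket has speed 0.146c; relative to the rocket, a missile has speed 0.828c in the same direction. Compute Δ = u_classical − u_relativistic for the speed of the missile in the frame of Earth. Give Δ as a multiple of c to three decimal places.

Galilean: u_cl = 0.828 + 0.146 = 0.9740.
Relativistic: u_rel = (0.828 + 0.146) / (1 + 0.828·0.146) = 0.9740/1.1209 = 0.8690.
Δ = 0.9740 − 0.8690 = 0.1050.

Δ = 0.105c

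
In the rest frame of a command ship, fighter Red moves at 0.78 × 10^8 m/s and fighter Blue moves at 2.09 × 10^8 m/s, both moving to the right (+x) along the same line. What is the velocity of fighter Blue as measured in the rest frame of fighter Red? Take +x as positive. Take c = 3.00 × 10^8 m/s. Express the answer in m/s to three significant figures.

β_A = 0.260, β_B = 0.697 (dividing each by c = 3.00 × 10^8 m/s).
Transform to A's frame with the inverse velocity-addition law: u' = (u − v)/(1 − uv/c²), taking u = β_B and v = β_A.
u' = (0.697 − 0.260) / (1 − (0.260)(0.697)) = 0.4367/0.8189 = 0.5333.
u' = 0.5333 × 3.00 × 10^8 m/s.

+1.60 × 10^8 m/s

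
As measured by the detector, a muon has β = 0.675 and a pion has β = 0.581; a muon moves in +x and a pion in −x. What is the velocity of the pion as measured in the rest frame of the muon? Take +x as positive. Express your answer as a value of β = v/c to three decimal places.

β_A = 0.675, β_B = -0.581.
Transform to A's frame with the inverse velocity-addition law: u' = (u − v)/(1 − uv/c²), taking u = β_B and v = β_A.
u' = (-0.581 − 0.675) / (1 − (0.675)(-0.581)) = -1.2560/1.3922 = -0.9022.

β = -0.902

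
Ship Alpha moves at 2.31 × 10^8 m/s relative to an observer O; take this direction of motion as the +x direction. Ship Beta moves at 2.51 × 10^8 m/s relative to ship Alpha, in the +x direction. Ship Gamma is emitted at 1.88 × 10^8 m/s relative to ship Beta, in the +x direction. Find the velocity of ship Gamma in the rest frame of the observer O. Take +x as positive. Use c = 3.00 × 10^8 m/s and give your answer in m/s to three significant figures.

2.98 × 10^8 m/s

Apply u = (u' + v)/(1 + u'v/c²) successively, working outward toward the observer O.
(Dividing each given speed by c = 3.00 × 10^8 m/s to work in units of c.)
Start: velocity of ship Alpha relative to the observer O = 0.7700c.
Compose with ship Beta (u' = 0.837 in ship Alpha frame): u_1 = (0.837 + 0.770) / (1 + 0.837·0.770) = 1.6067/1.6442 = 0.9772.
Compose with ship Gamma (u' = 0.627 in ship Beta frame): u_2 = (0.627 + 0.977) / (1 + 0.627·0.977) = 1.6038/1.6123 = 0.9947.
So u = 0.9947 × 3.00 × 10^8 m/s.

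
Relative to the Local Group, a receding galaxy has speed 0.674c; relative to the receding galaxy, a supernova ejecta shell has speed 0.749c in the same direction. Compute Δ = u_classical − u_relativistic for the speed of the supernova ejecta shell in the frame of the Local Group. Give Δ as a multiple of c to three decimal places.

Δ = 0.477c

Galilean: u_cl = 0.749 + 0.674 = 1.4230.
Relativistic: u_rel = (0.749 + 0.674) / (1 + 0.749·0.674) = 1.4230/1.5048 = 0.9456.
Δ = 1.4230 − 0.9456 = 0.4774.
(The classical prediction exceeds c; the relativistic result does not.)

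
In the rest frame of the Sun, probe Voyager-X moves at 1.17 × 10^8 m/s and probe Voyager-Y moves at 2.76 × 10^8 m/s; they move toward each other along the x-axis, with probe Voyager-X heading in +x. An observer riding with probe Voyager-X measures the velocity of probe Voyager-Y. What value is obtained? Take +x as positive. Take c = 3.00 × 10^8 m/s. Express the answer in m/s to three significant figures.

-2.89 × 10^8 m/s

β_A = 0.390, β_B = -0.920 (dividing each by c = 3.00 × 10^8 m/s).
Transform to A's frame with the inverse velocity-addition law: u' = (u − v)/(1 − uv/c²), taking u = β_B and v = β_A.
u' = (-0.920 − 0.390) / (1 − (0.390)(-0.920)) = -1.3100/1.3588 = -0.9641.
u' = -0.9641 × 3.00 × 10^8 m/s.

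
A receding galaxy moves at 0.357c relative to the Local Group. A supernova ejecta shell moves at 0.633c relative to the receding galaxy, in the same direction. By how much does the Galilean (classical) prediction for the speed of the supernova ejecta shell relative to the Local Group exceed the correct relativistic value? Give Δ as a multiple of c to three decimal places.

Δ = 0.182c

Galilean: u_cl = 0.633 + 0.357 = 0.9900.
Relativistic: u_rel = (0.633 + 0.357) / (1 + 0.633·0.357) = 0.9900/1.2260 = 0.8075.
Δ = 0.9900 − 0.8075 = 0.1825.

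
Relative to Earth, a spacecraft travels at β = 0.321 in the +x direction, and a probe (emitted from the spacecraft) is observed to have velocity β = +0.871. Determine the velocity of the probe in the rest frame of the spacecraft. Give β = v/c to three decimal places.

Invert the composition law: u' = (u − v)/(1 − uv/c²).
u' = (0.871 − 0.321) / (1 − (0.871)(0.321)) = 0.5500/0.7204 = 0.7635.

β = +0.763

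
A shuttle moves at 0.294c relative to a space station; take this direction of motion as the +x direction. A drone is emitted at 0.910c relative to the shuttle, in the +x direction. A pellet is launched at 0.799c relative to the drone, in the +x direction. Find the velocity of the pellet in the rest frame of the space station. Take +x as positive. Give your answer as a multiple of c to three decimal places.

Apply u = (u' + v)/(1 + u'v/c²) successively, working outward toward the space station.
Start: velocity of the shuttle relative to the space station = 0.2940c.
Compose with the drone (u' = 0.910 in the shuttle frame): u_1 = (0.910 + 0.294) / (1 + 0.910·0.294) = 1.2040/1.2675 = 0.9499.
Compose with the pellet (u' = 0.799 in the drone frame): u_2 = (0.799 + 0.950) / (1 + 0.799·0.950) = 1.7489/1.7589 = 0.9943.

0.994c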